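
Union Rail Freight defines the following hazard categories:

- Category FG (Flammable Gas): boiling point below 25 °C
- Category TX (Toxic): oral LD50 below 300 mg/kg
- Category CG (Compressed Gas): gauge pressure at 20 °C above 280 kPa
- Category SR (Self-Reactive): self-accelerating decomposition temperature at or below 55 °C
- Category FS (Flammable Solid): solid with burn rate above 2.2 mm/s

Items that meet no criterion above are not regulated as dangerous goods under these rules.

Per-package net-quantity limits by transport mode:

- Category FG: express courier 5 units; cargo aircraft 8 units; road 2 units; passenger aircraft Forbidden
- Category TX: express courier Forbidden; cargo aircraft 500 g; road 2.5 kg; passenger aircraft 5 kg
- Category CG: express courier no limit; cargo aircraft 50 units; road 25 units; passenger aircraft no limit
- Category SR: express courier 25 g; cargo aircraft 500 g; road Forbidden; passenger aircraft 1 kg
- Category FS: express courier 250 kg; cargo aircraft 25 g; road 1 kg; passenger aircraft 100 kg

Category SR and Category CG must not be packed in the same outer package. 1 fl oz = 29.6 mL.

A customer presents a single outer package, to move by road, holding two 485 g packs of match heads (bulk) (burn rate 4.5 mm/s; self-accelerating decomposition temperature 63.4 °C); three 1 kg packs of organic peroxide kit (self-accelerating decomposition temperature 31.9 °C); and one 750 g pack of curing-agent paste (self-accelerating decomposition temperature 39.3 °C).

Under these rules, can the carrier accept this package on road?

The match heads (bulk) have burn rate 4.5 mm/s, which is > 2.2 mm/s, so they are Category FS (Flammable Solid).
Organic peroxide kit: self-accelerating decomposition temperature 31.9 °C ≤ 55 °C → Category SR (Self-Reactive).
Self-accelerating decomposition temperature 39.3 °C meets the Category SR criterion (Self-Reactive), so the curing-agent paste is Category SR.
Category SR net quantity: (three 1 kg packs = 3 kg) + 750 g = 3.75 kg.
Category SR is Forbidden by road.
Category FS quantity: two 485 g packs = 970 g.
970 g ≤ 1 kg (road limit, Category FS) — within limit.
The segregation rule (Category SR with Category CG) does not apply to Category SR with Category FS.

No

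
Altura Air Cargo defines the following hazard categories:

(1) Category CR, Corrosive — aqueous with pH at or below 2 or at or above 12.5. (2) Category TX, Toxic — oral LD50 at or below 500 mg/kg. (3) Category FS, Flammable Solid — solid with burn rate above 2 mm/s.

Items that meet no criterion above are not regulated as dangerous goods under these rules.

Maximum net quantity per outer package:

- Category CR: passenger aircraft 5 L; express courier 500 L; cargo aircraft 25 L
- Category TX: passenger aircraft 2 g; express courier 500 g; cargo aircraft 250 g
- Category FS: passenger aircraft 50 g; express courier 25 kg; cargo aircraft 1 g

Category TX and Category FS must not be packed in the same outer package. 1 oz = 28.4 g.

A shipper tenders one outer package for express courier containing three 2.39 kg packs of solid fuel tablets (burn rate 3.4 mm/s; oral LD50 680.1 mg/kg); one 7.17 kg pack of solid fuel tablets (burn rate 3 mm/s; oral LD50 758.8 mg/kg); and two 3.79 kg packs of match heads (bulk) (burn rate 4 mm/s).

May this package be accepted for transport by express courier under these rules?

Yes

Solid fuel tablets: burn rate 3.4 mm/s > 2 mm/s → Category FS (Flammable Solid).
The solid fuel tablets have burn rate 3 mm/s, which is > 2 mm/s, so they are Category FS (Flammable Solid).
With burn rate 4 mm/s (> 2 mm/s), the match heads (bulk) fall in Category FS.
Total Category FS: (three 2.39 kg packs = 7.17 kg) + 7.17 kg + (two 3.79 kg packs = 7.58 kg) = 21.92 kg.
21.92 kg is within the express courier limit of 25 kg for Category FS.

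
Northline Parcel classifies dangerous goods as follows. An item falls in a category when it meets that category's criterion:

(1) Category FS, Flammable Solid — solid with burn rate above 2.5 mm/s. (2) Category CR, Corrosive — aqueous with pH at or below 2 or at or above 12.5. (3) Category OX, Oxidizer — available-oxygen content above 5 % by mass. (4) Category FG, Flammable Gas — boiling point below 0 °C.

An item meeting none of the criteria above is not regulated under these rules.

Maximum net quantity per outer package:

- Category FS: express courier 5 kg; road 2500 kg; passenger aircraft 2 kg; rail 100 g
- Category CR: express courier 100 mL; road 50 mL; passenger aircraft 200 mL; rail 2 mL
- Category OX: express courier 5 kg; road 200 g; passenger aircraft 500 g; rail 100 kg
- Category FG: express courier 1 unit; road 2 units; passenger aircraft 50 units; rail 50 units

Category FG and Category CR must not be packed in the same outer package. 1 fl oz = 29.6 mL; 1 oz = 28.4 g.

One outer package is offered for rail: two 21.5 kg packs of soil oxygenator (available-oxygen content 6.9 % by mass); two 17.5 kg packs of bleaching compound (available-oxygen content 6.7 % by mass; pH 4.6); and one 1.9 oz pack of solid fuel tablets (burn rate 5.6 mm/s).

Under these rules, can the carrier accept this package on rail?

With available-oxygen content 6.9 % by mass (> 5 % by mass), the soil oxygenator falls in Category OX.
Available-oxygen content 6.7 % by mass meets the Category OX criterion (Oxidizer), so the bleaching compound is Category OX.
The solid fuel tablets have burn rate 5.6 mm/s, which is > 2.5 mm/s, so they are Category FS (Flammable Solid).
Category FS quantity: one 1.9 oz pack = 53.96 g.
53.96 g ≤ 100 g (rail limit, Category FS) — within limit.
Category OX net quantity: (two 21.5 kg packs = 43 kg) + (two 17.5 kg packs = 35 kg) = 78 kg.
78 kg ≤ 100 kg (rail limit, Category OX) — within limit.
The segregation rule (Category FG with Category CR) does not apply to Category FS with Category OX.
Every hazard category is within its rail limit and no segregation rule is violated.

Yes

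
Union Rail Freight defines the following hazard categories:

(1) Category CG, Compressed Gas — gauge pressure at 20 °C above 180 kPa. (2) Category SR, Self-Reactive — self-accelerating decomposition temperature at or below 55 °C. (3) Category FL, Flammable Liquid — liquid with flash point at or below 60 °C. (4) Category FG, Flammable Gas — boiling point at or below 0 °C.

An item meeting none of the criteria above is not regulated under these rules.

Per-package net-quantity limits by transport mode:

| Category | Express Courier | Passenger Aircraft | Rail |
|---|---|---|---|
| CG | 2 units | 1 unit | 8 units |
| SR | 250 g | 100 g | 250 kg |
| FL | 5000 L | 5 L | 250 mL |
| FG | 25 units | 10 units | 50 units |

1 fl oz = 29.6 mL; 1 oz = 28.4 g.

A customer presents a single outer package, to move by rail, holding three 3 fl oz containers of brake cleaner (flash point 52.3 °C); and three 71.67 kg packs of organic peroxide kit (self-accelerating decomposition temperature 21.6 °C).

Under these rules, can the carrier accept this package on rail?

No

Flash point 52.3 °C meets the Category FL criterion (Flammable Liquid), so the brake cleaner is Category FL.
With self-accelerating decomposition temperature 21.6 °C (≤ 55 °C), the organic peroxide kit falls in Category SR.
Category FL quantity: three 3 fl oz containers = 266.4 mL.
266.4 mL > 250 mL (rail limit, Category FL) — over the limit.
Category SR quantity: three 71.67 kg packs = 215.01 kg.
215.01 kg is within the rail limit of 250 kg for Category SR.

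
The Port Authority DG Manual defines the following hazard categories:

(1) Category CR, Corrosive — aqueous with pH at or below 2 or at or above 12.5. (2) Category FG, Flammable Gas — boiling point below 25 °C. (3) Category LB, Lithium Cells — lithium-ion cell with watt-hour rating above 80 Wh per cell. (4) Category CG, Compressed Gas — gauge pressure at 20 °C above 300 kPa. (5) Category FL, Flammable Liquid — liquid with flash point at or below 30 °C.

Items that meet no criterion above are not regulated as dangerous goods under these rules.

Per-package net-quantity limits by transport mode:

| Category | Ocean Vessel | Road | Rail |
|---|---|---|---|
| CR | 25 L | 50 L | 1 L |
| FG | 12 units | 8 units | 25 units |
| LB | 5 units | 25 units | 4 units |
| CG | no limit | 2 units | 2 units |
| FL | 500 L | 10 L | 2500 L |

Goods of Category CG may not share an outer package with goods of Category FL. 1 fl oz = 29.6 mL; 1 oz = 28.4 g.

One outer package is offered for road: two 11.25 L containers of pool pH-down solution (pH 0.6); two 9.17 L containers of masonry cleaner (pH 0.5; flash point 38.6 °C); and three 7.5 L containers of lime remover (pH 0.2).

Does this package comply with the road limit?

Pool pH-down solution: pH 0.6 ≤ 2 → Category CR (Corrosive).
The masonry cleaner has pH 0.5, which is ≤ 2, so it is Category CR (Corrosive).
Lime remover: pH 0.2 ≤ 2 → Category CR (Corrosive).
Category CR net quantity: (two 11.25 L containers = 22.5 L) + (two 9.17 L containers = 18.34 L) + (three 7.5 L containers = 22.5 L) = 63.34 L.
63.34 L exceeds the road limit of 50 L for Category CR.

No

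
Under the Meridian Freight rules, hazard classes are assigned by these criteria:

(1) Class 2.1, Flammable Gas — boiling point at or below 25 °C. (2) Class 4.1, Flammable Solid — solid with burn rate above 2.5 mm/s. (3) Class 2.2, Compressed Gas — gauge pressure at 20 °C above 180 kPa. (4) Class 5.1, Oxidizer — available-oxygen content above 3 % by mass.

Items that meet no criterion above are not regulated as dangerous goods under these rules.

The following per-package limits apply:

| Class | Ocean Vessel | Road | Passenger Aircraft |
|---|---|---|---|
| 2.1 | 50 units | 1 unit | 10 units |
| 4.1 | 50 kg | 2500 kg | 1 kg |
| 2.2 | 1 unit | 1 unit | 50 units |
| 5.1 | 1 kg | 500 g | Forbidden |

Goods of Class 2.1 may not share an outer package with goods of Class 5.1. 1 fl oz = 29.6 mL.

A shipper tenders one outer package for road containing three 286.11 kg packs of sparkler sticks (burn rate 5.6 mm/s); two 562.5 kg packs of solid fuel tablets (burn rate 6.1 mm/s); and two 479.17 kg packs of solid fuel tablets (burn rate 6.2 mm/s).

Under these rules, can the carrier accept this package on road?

Burn rate 5.6 mm/s meets the Class 4.1 criterion (Flammable Solid), so the sparkler sticks are Class 4.1.
Burn rate 6.1 mm/s meets the Class 4.1 criterion (Flammable Solid), so the solid fuel tablets are Class 4.1.
The solid fuel tablets have burn rate 6.2 mm/s, which is > 2.5 mm/s, so they are Class 4.1 (Flammable Solid).
Class 4.1 net quantity: (three 286.11 kg packs = 858.33 kg) + (two 562.5 kg packs = 1125 kg) + (two 479.17 kg packs = 958.34 kg) = 2941.67 kg.
2941.67 kg exceeds the road limit of 2500 kg for Class 4.1.

No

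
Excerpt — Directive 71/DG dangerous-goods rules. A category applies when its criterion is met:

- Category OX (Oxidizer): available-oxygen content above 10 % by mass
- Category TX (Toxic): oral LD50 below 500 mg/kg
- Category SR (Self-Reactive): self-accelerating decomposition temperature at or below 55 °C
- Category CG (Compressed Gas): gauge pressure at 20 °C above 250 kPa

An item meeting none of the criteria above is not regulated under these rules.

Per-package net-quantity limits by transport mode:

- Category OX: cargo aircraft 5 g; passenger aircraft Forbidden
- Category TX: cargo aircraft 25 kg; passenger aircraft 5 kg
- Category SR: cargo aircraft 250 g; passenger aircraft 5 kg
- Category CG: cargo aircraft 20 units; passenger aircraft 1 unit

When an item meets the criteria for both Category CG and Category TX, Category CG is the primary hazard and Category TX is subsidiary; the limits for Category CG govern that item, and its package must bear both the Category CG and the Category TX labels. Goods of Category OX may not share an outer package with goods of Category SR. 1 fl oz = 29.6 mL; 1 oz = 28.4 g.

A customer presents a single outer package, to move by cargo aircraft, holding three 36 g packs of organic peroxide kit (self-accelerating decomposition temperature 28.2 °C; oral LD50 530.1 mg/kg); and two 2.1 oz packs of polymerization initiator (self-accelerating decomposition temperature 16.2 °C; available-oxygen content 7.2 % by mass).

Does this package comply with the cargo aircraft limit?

Yes

Organic peroxide kit: self-accelerating decomposition temperature 28.2 °C ≤ 55 °C → Category SR (Self-Reactive).
Self-accelerating decomposition temperature 16.2 °C meets the Category SR criterion (Self-Reactive), so the polymerization initiator is Category SR.
Total Category SR: (three 36 g packs = 108 g) + (two 2.1 oz packs = 119.28 g) = 227.28 g.
That is within the Category SR cargo aircraft limit of 250 g.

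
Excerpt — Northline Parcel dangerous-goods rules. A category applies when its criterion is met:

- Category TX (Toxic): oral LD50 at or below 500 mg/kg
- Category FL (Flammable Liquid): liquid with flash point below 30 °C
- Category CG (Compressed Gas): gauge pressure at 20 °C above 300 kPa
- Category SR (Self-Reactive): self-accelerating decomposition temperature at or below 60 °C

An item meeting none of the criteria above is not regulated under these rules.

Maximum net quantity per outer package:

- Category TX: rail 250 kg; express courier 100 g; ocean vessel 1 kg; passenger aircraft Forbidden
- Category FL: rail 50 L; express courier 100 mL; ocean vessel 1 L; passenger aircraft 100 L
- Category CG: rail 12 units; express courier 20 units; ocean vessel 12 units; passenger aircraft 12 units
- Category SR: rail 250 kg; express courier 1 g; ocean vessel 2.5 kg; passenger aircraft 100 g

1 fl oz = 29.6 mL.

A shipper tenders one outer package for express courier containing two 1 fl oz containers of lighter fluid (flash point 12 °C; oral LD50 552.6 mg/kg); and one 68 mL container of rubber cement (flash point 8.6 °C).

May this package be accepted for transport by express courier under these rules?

With flash point 12 °C (< 30 °C), the lighter fluid falls in Category FL.
Rubber cement: flash point 8.6 °C < 30 °C → Category FL (Flammable Liquid).
Total Category FL: (two 1 fl oz containers = 59.2 mL) + 68 mL = 127.2 mL.
127.2 mL > 100 mL (express courier limit, Category FL) — over the limit.

No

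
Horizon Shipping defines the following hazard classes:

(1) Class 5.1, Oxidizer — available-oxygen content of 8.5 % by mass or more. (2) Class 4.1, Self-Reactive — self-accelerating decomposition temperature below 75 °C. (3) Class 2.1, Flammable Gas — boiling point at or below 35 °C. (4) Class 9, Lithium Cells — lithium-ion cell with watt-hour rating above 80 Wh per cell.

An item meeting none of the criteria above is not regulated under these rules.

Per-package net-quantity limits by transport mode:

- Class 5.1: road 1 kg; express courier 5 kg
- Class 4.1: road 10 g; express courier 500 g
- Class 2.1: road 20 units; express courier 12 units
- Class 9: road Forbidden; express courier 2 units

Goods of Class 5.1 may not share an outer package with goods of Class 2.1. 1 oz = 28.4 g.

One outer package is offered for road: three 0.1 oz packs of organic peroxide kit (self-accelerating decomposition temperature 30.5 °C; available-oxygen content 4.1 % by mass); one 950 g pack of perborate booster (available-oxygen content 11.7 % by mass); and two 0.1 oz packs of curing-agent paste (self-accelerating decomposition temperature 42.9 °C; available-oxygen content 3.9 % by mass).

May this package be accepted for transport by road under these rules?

No

Organic peroxide kit: self-accelerating decomposition temperature 30.5 °C < 75 °C → Class 4.1 (Self-Reactive).
Available-oxygen content 11.7 % by mass meets the Class 5.1 criterion (Oxidizer), so the perborate booster is Class 5.1.
Self-accelerating decomposition temperature 42.9 °C meets the Class 4.1 criterion (Self-Reactive), so the curing-agent paste is Class 4.1.
Class 4.1 net quantity: (three 0.1 oz packs = 8.52 g) + (two 0.1 oz packs = 5.68 g) = 14.2 g.
14.2 g > 10 g (road limit, Class 4.1) — over the limit.
Class 5.1 quantity: 950 g.
950 g ≤ 1 kg (road limit, Class 5.1) — within limit.
The segregation rule (Class 5.1 with Class 2.1) does not apply to Class 4.1 with Class 5.1.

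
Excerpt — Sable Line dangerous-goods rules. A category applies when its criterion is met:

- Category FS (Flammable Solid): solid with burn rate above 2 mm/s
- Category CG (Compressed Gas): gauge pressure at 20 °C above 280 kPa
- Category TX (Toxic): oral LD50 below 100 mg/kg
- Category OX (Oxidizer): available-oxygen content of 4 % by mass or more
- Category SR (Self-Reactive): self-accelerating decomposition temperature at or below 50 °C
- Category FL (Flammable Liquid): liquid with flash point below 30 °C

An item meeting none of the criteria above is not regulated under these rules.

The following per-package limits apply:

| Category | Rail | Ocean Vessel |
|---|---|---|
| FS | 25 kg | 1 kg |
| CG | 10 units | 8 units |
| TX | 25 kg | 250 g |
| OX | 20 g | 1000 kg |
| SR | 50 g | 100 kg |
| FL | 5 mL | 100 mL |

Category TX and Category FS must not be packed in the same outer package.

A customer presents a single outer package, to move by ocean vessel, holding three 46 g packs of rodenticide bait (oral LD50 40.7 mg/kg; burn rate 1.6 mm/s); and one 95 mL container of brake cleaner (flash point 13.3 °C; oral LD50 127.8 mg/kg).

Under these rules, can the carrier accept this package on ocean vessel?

Yes

The rodenticide bait has oral LD50 40.7 mg/kg, which is < 100 mg/kg, so it is Category TX (Toxic).
With flash point 13.3 °C (< 30 °C), the brake cleaner falls in Category FL.
Category TX quantity: three 46 g packs = 138 g.
138 g ≤ 250 g (ocean vessel limit, Category TX) — within limit.
Category FL quantity: 95 mL.
That is within the Category FL ocean vessel limit of 100 mL.
The segregation rule (Category TX with Category FS) does not apply to Category TX with Category FL.
Every hazard category is within its ocean vessel limit and no segregation rule is violated.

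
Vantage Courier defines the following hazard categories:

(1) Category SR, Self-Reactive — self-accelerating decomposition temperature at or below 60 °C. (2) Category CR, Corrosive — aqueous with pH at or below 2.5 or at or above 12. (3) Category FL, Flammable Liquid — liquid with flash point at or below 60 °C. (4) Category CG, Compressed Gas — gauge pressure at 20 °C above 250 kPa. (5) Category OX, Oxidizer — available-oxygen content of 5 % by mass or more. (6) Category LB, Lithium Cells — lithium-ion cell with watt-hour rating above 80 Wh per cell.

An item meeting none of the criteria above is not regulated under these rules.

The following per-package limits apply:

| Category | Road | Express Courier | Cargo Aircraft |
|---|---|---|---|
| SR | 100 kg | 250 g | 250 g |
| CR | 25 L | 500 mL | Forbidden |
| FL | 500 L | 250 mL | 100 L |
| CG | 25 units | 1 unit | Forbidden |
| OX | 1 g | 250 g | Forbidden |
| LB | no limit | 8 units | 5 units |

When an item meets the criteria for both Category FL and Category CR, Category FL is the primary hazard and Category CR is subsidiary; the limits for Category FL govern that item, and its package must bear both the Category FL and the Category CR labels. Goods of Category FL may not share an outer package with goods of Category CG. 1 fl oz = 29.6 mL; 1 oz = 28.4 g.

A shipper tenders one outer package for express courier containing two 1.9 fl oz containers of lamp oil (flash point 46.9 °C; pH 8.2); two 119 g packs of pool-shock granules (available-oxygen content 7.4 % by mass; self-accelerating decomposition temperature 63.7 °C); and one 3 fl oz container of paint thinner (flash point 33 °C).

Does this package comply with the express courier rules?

With flash point 46.9 °C (≤ 60 °C), the lamp oil falls in Category FL.
The pool-shock granules have available-oxygen content 7.4 % by mass, which is ≥ 5 % by mass, so they are Category OX (Oxidizer).
With flash point 33 °C (≤ 60 °C), the paint thinner falls in Category FL.
Total Category FL: (two 1.9 fl oz containers = 112.48 mL) + (one 3 fl oz container = 88.8 mL) = 201.28 mL.
201.28 mL ≤ 250 mL (express courier limit, Category FL) — within limit.
Category OX quantity: two 119 g packs = 238 g.
That is within the Category OX express courier limit of 250 g.
The segregation rule (Category FL with Category CG) does not apply to Category FL with Category OX.
Every hazard category is within its express courier limit and no segregation rule is violated.

Yes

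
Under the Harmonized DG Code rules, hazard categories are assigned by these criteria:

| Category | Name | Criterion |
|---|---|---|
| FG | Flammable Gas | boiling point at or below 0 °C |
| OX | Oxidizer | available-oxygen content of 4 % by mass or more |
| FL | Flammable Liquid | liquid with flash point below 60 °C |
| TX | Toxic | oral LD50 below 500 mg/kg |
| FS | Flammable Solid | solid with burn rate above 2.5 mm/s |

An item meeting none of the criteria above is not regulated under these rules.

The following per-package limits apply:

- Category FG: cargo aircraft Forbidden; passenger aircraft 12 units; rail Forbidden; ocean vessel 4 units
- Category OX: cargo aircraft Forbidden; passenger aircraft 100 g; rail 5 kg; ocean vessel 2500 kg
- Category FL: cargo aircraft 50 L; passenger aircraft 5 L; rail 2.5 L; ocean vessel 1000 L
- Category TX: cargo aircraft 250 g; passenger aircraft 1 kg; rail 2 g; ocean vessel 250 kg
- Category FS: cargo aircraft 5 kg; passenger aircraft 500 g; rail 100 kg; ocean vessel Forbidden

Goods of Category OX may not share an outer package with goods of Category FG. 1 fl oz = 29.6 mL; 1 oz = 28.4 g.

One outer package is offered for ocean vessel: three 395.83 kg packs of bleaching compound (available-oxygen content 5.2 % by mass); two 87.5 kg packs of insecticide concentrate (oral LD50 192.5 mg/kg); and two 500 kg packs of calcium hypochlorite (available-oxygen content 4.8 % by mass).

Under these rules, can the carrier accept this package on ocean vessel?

Yes

With available-oxygen content 5.2 % by mass (≥ 4 % by mass), the bleaching compound falls in Category OX.
With oral LD50 192.5 mg/kg (< 500 mg/kg), the insecticide concentrate falls in Category TX.
The calcium hypochlorite has available-oxygen content 4.8 % by mass, which is ≥ 4 % by mass, so it is Category OX (Oxidizer).
Total Category OX: (three 395.83 kg packs = 1187.49 kg) + (two 500 kg packs = 1000 kg) = 2187.49 kg.
That is within the Category OX ocean vessel limit of 2500 kg.
Category TX quantity: two 87.5 kg packs = 175 kg.
That is within the Category TX ocean vessel limit of 250 kg.
The segregation rule (Category OX with Category FG) does not apply to Category OX with Category TX.
Every hazard category is within its ocean vessel limit and no segregation rule is violated.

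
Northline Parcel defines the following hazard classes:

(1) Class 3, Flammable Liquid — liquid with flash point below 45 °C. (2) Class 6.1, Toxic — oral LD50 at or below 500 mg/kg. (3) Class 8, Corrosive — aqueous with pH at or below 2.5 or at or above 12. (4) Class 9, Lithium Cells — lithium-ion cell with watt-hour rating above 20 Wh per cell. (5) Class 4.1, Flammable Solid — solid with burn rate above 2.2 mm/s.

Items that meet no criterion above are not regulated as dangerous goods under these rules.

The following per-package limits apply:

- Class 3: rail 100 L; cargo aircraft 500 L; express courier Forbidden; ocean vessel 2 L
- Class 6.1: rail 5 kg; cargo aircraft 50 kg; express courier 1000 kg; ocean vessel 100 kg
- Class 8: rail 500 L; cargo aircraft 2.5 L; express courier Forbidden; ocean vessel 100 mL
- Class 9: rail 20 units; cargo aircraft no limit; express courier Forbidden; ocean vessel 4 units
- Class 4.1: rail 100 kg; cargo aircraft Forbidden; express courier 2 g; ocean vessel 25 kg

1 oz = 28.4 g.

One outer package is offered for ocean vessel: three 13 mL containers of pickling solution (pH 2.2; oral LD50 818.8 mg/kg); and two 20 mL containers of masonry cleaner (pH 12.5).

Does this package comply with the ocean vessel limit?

Pickling solution: pH 2.2 ≤ 2.5 → Class 8 (Corrosive).
With pH 12.5 (≥ 12), the masonry cleaner falls in Class 8.
Total Class 8: (three 13 mL containers = 39 mL) + (two 20 mL containers = 40 mL) = 79 mL.
79 mL is within the ocean vessel limit of 100 mL for Class 8.

Yes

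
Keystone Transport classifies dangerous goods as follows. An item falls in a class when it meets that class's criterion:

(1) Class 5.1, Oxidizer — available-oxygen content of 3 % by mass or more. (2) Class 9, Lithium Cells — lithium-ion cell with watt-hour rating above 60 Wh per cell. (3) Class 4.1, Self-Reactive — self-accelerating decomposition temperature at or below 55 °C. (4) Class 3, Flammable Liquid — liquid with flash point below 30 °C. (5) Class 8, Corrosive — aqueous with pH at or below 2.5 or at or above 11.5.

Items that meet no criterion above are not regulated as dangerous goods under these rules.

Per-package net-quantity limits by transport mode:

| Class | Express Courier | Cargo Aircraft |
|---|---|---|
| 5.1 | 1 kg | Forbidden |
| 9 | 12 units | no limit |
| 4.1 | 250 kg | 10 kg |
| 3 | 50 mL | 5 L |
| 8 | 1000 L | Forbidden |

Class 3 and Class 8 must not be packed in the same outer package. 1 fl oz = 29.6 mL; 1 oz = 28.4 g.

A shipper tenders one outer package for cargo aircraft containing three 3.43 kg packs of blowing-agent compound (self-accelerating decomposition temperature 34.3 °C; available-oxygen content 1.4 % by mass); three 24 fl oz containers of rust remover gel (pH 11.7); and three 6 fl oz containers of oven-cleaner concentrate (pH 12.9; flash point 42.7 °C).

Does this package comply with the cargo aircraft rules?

No

With self-accelerating decomposition temperature 34.3 °C (≤ 55 °C), the blowing-agent compound falls in Class 4.1.
With pH 11.7 (≥ 11.5), the rust remover gel falls in Class 8.
The oven-cleaner concentrate has pH 12.9, which is ≥ 11.5, so it is Class 8 (Corrosive).
Class 8 net quantity: (three 24 fl oz containers = 2131.2 mL) + (three 6 fl oz containers = 532.8 mL) = 2.664 L.
Class 8 is Forbidden by cargo aircraft.
Class 4.1 quantity: three 3.43 kg packs = 10.29 kg.
10.29 kg > 10 kg (cargo aircraft limit, Class 4.1) — over the limit.
The segregation rule (Class 3 with Class 8) does not apply to Class 8 with Class 4.1.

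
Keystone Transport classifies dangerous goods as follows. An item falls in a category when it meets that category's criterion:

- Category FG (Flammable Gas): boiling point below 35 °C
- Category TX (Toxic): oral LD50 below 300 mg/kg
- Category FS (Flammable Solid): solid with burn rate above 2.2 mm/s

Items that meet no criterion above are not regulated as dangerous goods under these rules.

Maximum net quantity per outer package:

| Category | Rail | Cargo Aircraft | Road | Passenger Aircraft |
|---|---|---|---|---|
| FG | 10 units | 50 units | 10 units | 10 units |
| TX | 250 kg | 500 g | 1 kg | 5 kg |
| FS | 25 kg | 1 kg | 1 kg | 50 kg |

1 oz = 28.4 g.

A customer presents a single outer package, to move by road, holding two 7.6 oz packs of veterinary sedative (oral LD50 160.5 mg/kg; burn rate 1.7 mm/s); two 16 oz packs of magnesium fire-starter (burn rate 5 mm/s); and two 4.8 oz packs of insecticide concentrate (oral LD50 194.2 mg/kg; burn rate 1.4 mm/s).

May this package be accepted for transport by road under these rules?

Yes

With oral LD50 160.5 mg/kg (< 300 mg/kg), the veterinary sedative falls in Category TX.
Magnesium fire-starter: burn rate 5 mm/s > 2.2 mm/s → Category FS (Flammable Solid).
With oral LD50 194.2 mg/kg (< 300 mg/kg), the insecticide concentrate falls in Category TX.
Total Category TX: (two 7.6 oz packs = 431.68 g) + (two 4.8 oz packs = 272.64 g) = 704.32 g.
704.32 g ≤ 1 kg (road limit, Category TX) — within limit.
Category FS quantity: two 16 oz packs = 908.8 g.
That is within the Category FS road limit of 1 kg.
Every hazard category is within its road limit and no segregation rule is violated.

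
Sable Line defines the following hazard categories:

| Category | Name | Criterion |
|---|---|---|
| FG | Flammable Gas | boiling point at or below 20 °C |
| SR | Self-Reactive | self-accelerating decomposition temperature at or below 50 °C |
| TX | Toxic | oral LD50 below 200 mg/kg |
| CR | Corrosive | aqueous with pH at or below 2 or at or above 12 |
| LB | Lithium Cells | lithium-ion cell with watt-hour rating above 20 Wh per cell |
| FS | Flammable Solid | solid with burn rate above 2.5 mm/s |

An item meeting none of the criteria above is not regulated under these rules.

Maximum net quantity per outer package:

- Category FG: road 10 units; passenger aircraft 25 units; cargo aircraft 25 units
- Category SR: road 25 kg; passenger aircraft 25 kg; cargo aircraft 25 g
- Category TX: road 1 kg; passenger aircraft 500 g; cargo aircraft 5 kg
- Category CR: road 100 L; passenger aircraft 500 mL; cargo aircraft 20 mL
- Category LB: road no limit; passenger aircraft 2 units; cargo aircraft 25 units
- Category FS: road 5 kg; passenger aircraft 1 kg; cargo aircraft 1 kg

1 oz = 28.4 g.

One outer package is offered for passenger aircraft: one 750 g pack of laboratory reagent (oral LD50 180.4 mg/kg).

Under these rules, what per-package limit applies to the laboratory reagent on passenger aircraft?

500 g

Oral LD50 180.4 mg/kg meets the Category TX criterion (Toxic), so the laboratory reagent is Category TX.
The passenger aircraft limit for Category TX is 500 g.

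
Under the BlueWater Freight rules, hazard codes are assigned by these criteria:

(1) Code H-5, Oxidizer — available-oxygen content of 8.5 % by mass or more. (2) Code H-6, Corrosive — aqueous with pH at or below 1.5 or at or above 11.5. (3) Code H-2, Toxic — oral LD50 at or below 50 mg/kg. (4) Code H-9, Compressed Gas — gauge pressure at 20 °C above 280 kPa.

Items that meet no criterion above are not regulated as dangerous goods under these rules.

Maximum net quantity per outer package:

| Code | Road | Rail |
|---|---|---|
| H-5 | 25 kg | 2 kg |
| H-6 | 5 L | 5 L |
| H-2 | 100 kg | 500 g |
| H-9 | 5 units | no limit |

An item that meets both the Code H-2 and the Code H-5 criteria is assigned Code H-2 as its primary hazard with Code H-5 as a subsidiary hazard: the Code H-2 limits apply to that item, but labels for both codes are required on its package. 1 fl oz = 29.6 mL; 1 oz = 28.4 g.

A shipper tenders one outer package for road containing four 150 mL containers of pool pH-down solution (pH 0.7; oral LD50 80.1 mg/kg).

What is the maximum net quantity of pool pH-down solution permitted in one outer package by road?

5 L

The pool pH-down solution has pH 0.7, which is ≤ 1.5, so it is Code H-6 (Corrosive).
The road limit for Code H-6 is 5 L.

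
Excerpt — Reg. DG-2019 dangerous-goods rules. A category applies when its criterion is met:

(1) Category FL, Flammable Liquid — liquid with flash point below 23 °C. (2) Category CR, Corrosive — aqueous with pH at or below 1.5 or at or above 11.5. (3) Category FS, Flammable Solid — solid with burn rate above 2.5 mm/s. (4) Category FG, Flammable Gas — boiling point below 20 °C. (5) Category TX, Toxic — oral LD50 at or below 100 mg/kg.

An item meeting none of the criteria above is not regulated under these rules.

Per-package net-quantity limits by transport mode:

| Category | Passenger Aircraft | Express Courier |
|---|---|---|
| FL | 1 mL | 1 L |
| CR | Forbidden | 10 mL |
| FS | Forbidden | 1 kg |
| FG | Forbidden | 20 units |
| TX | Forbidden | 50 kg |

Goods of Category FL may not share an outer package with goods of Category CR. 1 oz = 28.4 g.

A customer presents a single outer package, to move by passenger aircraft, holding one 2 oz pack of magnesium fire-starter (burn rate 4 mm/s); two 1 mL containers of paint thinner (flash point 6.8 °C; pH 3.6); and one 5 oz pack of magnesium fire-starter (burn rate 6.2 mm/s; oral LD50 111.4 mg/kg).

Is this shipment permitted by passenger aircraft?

No

Magnesium fire-starter: burn rate 4 mm/s > 2.5 mm/s → Category FS (Flammable Solid).
With flash point 6.8 °C (< 23 °C), the paint thinner falls in Category FL.
With burn rate 6.2 mm/s (> 2.5 mm/s), the magnesium fire-starter falls in Category FS.
Category FS net quantity: (one 2 oz pack = 56.8 g) + (one 5 oz pack = 142 g) = 198.8 g.
Category FS is Forbidden by passenger aircraft.
Category FL quantity: two 1 mL containers = 2 mL.
That exceeds the Category FL passenger aircraft limit of 1 mL.
The segregation rule (Category FL with Category CR) does not apply to Category FS with Category FL.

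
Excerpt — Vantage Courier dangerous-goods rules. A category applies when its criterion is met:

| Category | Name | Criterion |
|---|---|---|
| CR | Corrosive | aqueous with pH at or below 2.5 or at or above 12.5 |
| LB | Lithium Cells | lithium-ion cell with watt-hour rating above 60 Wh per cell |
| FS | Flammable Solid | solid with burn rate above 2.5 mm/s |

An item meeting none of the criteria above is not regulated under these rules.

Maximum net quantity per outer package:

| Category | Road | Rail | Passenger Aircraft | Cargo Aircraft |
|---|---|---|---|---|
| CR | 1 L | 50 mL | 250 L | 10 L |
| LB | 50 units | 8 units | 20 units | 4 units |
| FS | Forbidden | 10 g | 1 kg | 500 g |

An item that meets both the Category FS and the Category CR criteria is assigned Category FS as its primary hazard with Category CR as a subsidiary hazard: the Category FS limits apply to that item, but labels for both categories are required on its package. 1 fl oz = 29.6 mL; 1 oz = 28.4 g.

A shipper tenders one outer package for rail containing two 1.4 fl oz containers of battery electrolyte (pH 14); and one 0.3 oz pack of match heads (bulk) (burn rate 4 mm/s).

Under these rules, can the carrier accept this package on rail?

No

With pH 14 (≥ 12.5), the battery electrolyte falls in Category CR.
With burn rate 4 mm/s (> 2.5 mm/s), the match heads (bulk) fall in Category FS.
Category CR quantity: two 1.4 fl oz containers = 82.88 mL.
That exceeds the Category CR rail limit of 50 mL.
Category FS quantity: one 0.3 oz pack = 8.52 g.
8.52 g ≤ 10 g (rail limit, Category FS) — within limit.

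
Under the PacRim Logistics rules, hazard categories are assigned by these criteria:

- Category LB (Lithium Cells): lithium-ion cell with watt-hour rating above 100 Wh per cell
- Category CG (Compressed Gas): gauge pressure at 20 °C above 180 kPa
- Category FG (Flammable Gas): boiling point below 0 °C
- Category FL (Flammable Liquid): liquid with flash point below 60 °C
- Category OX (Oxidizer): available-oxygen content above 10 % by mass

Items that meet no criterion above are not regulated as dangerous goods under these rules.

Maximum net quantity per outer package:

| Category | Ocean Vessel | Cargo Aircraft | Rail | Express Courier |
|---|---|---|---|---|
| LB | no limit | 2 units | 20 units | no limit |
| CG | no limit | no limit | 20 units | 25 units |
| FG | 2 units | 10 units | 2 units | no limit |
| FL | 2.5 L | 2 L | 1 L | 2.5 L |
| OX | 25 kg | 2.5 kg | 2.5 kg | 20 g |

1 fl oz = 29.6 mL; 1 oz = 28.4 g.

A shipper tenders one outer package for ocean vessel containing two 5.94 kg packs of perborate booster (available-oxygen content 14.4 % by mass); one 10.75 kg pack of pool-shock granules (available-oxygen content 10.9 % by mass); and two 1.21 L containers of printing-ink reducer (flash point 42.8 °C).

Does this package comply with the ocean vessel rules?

Available-oxygen content 14.4 % by mass meets the Category OX criterion (Oxidizer), so the perborate booster is Category OX.
Available-oxygen content 10.9 % by mass meets the Category OX criterion (Oxidizer), so the pool-shock granules are Category OX.
With flash point 42.8 °C (< 60 °C), the printing-ink reducer falls in Category FL.
Category OX net quantity: (two 5.94 kg packs = 11.88 kg) + 10.75 kg = 22.63 kg.
22.63 kg ≤ 25 kg (ocean vessel limit, Category OX) — within limit.
Category FL quantity: two 1.21 L containers = 2.42 L.
2.42 L is within the ocean vessel limit of 2.5 L for Category FL.
Every hazard category is within its ocean vessel limit and no segregation rule is violated.

Yes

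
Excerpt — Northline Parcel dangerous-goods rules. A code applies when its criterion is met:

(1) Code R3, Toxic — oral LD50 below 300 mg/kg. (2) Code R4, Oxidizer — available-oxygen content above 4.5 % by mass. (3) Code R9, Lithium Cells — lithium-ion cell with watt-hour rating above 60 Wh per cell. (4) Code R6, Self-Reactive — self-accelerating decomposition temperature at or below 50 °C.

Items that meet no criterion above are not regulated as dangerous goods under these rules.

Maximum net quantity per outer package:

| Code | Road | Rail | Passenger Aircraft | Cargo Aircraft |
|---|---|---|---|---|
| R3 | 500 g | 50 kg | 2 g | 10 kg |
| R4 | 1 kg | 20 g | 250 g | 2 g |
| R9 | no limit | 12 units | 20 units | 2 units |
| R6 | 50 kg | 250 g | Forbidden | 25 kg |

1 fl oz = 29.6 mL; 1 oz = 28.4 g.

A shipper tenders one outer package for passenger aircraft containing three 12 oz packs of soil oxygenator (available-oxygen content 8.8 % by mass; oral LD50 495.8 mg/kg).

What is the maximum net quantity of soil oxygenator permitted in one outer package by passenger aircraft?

Available-oxygen content 8.8 % by mass meets the Code R4 criterion (Oxidizer), so the soil oxygenator is Code R4.
The passenger aircraft limit for Code R4 is 250 g.

250 g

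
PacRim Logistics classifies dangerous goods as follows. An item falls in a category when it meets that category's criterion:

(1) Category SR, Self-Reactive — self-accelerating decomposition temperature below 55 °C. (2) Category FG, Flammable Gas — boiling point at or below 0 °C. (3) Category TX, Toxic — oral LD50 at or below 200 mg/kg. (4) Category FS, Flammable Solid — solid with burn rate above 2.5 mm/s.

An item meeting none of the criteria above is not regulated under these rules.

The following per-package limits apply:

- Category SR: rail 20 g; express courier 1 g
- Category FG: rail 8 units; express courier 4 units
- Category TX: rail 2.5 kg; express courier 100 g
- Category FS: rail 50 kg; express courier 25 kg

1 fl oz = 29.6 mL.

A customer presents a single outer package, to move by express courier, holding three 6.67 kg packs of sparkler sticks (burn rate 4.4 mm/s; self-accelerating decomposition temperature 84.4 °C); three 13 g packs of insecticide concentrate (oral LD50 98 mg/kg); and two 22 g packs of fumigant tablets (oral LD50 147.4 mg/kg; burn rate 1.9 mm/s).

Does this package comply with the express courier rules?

Yes

Sparkler sticks: burn rate 4.4 mm/s > 2.5 mm/s → Category FS (Flammable Solid).
Oral LD50 98 mg/kg meets the Category TX criterion (Toxic), so the insecticide concentrate is Category TX.
The fumigant tablets have oral LD50 147.4 mg/kg, which is ≤ 200 mg/kg, so they are Category TX (Toxic).
Category FS quantity: three 6.67 kg packs = 20.01 kg.
20.01 kg is within the express courier limit of 25 kg for Category FS.
Category TX net quantity: (three 13 g packs = 39 g) + (two 22 g packs = 44 g) = 83 g.
83 g ≤ 100 g (express courier limit, Category TX) — within limit.
Every hazard category is within its express courier limit and no segregation rule is violated.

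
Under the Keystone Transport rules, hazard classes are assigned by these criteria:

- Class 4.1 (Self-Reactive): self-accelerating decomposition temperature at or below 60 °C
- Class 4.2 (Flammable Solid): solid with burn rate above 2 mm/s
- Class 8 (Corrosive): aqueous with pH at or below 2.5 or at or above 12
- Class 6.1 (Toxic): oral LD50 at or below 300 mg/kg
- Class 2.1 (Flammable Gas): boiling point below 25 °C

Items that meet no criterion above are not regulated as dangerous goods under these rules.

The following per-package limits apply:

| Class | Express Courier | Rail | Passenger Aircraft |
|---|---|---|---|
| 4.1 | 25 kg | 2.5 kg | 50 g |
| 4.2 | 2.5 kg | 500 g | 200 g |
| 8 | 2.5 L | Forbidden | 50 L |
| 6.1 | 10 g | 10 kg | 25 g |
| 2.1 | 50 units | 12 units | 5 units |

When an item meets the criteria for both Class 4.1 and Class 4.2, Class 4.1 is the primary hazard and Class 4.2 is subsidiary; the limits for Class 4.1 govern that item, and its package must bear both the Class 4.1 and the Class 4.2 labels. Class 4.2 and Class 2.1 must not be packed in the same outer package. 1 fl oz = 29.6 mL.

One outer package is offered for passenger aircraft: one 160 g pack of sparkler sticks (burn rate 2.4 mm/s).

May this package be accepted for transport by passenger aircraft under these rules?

Burn rate 2.4 mm/s meets the Class 4.2 criterion (Flammable Solid), so the sparkler sticks are Class 4.2.
Class 4.2 quantity: 160 g.
160 g is within the passenger aircraft limit of 200 g for Class 4.2.

Yes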